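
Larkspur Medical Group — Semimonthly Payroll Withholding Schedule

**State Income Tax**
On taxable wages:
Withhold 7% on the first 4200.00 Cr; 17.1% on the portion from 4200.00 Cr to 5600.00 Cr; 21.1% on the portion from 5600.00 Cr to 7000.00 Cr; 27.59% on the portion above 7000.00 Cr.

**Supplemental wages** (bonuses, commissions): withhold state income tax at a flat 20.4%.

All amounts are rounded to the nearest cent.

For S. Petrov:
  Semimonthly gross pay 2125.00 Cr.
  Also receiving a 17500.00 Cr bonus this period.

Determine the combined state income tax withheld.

State Income Tax: taxable = 2125.00 Cr
  7% × 2125.00 Cr = 148.75 Cr
Supplemental (20.4% flat on bonus): 20.4% × 17500.00 Cr = 3570.00 Cr
Total state income tax: 148.75 Cr + 3570.00 Cr = 3718.75 Cr

3718.75 Cr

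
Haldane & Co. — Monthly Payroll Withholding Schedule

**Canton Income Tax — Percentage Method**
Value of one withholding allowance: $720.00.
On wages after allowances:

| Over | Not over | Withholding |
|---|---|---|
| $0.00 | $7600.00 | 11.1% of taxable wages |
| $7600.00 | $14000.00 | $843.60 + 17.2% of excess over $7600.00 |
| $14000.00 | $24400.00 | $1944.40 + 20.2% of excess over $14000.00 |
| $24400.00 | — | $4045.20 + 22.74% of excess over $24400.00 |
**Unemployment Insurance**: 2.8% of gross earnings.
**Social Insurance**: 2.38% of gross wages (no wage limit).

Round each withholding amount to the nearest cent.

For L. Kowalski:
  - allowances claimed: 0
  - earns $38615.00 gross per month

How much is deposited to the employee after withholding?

Canton Income Tax: taxable = $38615.00
  $4045.20 + 22.74% × ($38615.00 − $24400.00) = $4045.20 + 22.74% × $14215.00 = $7277.69
Unemployment Insurance: 2.8% × $38615.00 = $1081.22
Social Insurance: 2.38% × $38615.00 = $919.04
Total withheld: $7277.69 + $1081.22 + $919.04 = $9277.95
Net pay: $38615.00 − $9277.95 = $29337.05

$29337.05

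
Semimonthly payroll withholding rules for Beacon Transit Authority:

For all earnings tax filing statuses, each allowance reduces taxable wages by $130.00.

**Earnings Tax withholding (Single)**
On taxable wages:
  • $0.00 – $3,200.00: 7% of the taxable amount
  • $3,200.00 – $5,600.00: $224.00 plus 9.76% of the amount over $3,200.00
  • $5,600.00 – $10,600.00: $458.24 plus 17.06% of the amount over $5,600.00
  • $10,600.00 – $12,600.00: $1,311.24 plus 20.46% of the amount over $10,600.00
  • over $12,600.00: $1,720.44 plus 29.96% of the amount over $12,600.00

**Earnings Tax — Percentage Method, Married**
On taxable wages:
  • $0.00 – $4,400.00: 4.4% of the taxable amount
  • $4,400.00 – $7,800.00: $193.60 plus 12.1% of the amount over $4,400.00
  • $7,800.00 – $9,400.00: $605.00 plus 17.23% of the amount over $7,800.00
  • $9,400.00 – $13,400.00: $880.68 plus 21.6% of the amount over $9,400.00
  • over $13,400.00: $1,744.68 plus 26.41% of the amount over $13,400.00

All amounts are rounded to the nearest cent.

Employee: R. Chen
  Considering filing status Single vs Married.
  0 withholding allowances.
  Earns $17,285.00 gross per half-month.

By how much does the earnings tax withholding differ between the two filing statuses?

$353.36

Earnings Tax (Single): taxable = $17,285.00
  $1,720.44 + 29.96% × ($17,285.00 − $12,600.00) = $1,720.44 + 29.96% × $4,685.00 = $3,124.07
Earnings Tax (Married): taxable = $17,285.00
  $1,744.68 + 26.41% × ($17,285.00 − $13,400.00) = $1,744.68 + 26.41% × $3,885.00 = $2,770.71
Difference: |$3,124.07 − $2,770.71| = $353.36 (higher under Single)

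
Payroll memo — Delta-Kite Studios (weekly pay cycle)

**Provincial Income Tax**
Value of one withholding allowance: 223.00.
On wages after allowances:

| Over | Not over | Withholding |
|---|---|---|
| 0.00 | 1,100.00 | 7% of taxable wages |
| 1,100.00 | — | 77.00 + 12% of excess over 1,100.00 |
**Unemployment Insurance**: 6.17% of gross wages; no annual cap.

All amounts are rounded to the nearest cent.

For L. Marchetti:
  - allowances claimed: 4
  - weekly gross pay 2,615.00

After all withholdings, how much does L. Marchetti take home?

2,301.89

Provincial Income Tax: taxable = 2,615.00 − 4×223.00 = 1,723.00
  77.00 + 12% × (1,723.00 − 1,100.00) = 77.00 + 12% × 623.00 = 151.76
Unemployment Insurance: 6.17% × 2,615.00 = 161.35
Total withheld: 151.76 + 161.35 = 313.11
Net pay: 2,615.00 − 313.11 = 2,301.89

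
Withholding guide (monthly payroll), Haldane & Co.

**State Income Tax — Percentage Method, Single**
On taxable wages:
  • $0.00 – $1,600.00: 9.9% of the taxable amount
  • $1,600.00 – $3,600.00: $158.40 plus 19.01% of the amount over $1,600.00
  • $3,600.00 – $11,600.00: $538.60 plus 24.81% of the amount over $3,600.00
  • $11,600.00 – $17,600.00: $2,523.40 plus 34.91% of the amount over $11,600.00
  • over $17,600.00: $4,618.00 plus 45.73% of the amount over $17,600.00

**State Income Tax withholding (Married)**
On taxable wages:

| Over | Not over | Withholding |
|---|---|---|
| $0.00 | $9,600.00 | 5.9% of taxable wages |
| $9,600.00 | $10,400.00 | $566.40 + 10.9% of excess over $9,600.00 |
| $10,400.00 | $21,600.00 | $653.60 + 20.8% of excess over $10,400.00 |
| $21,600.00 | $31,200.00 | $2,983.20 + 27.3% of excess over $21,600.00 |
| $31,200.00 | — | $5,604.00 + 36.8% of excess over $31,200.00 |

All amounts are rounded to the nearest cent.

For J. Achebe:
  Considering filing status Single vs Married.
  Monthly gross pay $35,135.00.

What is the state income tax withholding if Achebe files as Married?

$7,052.08

State Income Tax (Married): taxable = $35,135.00
  $5,604.00 + 36.8% × ($35,135.00 − $31,200.00) = $5,604.00 + 36.8% × $3,935.00 = $7,052.08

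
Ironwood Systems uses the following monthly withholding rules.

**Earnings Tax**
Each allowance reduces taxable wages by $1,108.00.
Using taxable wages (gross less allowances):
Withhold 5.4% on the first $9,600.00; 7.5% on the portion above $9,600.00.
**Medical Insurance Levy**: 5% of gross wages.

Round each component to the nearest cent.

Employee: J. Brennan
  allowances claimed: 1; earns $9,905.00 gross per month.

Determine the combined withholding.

Earnings Tax: taxable = $9,905.00 − 1×$1,108.00 = $8,797.00
  5.4% × $8,797.00 = $475.04
Medical Insurance Levy: 5% × $9,905.00 = $495.25
Total: $475.04 + $495.25 = $970.29

$970.29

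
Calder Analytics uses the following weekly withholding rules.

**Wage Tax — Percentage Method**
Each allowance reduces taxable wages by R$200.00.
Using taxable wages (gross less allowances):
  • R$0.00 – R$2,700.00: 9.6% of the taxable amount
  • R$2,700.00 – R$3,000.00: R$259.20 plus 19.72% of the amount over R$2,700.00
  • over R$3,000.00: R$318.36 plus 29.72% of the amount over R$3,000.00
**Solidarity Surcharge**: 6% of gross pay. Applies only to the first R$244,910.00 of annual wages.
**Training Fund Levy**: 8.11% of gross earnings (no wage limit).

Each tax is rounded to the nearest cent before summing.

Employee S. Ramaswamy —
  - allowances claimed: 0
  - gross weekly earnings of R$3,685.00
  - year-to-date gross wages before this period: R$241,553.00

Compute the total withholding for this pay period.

Wage Tax: taxable = R$3,685.00
  R$318.36 + 29.72% × (R$3,685.00 − R$3,000.00) = R$318.36 + 29.72% × R$685.00 = R$521.94
Solidarity Surcharge: cap R$244,910.00 − YTD R$241,553.00 = R$3,357.00 subject; 6% × R$3,357.00 = R$201.42
Training Fund Levy: 8.11% × R$3,685.00 = R$298.85
Total: R$521.94 + R$201.42 + R$298.85 = R$1,022.21

R$1,022.21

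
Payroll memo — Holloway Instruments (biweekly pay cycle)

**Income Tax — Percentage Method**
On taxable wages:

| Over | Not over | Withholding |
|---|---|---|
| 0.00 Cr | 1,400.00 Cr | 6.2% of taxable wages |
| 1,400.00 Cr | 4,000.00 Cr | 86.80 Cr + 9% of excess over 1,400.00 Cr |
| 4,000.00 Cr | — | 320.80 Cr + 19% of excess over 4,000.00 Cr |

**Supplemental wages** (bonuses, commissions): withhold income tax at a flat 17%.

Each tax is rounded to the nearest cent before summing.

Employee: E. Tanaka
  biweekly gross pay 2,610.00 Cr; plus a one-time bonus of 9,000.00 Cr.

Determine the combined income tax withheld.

Income Tax: taxable = 2,610.00 Cr
  86.80 Cr + 9% × (2,610.00 Cr − 1,400.00 Cr) = 86.80 Cr + 9% × 1,210.00 Cr = 195.70 Cr
Supplemental (17% flat on bonus): 17% × 9,000.00 Cr = 1,530.00 Cr
Total income tax: 195.70 Cr + 1,530.00 Cr = 1,725.70 Cr

1,725.70 Cr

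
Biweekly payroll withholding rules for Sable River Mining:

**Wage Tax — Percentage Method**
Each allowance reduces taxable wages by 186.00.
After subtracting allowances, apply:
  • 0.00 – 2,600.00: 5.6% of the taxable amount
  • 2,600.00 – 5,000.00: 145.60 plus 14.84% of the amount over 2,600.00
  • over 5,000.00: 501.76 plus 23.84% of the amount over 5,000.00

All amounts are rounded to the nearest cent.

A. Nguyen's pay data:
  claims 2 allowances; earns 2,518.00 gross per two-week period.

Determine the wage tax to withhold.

120.18

Wage Tax: taxable = 2,518.00 − 2×186.00 = 2,146.00
  5.6% × 2,146.00 = 120.18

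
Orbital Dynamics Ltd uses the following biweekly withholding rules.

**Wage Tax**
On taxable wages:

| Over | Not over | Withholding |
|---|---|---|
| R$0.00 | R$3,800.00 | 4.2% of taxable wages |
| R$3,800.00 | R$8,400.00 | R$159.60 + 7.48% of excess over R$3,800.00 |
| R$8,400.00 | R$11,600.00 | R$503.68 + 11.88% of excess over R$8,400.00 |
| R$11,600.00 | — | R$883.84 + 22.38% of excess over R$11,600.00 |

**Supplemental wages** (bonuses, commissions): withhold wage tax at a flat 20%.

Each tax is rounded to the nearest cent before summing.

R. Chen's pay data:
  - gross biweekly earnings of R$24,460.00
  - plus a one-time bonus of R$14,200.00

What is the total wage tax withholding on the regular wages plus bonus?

R$6,601.91

Wage Tax: taxable = R$24,460.00
  R$883.84 + 22.38% × (R$24,460.00 − R$11,600.00) = R$883.84 + 22.38% × R$12,860.00 = R$3,761.91
Supplemental (20% flat on bonus): 20% × R$14,200.00 = R$2,840.00
Total wage tax: R$3,761.91 + R$2,840.00 = R$6,601.91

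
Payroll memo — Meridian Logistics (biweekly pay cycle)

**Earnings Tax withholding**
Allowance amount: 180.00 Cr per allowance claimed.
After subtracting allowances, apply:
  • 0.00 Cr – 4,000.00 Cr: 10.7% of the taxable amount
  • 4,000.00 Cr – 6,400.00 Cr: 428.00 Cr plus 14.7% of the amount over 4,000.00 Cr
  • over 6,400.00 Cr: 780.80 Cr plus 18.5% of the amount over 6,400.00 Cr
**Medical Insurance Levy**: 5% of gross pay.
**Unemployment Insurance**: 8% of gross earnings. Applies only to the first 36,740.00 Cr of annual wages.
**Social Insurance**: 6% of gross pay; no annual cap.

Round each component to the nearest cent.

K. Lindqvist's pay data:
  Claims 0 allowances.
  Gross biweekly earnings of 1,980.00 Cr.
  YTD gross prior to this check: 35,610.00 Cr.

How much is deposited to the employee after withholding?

1,459.94 Cr

Earnings Tax: taxable = 1,980.00 Cr
  10.7% × 1,980.00 Cr = 211.86 Cr
Medical Insurance Levy: 5% × 1,980.00 Cr = 99.00 Cr
Unemployment Insurance: cap 36,740.00 Cr − YTD 35,610.00 Cr = 1,130.00 Cr subject; 8% × 1,130.00 Cr = 90.40 Cr
Social Insurance: 6% × 1,980.00 Cr = 118.80 Cr
Total withheld: 211.86 Cr + 99.00 Cr + 90.40 Cr + 118.80 Cr = 520.06 Cr
Net pay: 1,980.00 Cr − 520.06 Cr = 1,459.94 Cr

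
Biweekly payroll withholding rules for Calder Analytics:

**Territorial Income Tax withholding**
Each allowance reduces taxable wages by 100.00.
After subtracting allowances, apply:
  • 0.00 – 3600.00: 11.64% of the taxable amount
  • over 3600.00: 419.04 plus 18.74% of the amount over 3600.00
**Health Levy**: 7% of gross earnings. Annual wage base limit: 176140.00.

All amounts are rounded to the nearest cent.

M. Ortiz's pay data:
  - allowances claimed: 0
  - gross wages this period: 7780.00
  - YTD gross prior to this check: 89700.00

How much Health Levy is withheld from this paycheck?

Health Levy: 7% × 7780.00 = 544.60

544.60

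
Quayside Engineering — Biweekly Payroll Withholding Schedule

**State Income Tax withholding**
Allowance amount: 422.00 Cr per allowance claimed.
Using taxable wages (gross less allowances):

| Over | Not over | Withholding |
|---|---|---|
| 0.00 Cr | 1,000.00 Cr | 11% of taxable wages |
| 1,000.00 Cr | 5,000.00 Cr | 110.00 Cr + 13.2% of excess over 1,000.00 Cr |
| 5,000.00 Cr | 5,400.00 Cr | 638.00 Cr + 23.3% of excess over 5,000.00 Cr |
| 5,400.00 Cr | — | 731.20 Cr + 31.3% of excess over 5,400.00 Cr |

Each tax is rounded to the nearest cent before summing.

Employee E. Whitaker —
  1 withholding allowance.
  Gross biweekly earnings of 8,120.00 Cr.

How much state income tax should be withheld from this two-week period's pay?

State Income Tax: taxable = 8,120.00 Cr − 1×422.00 Cr = 7,698.00 Cr
  731.20 Cr + 31.3% × (7,698.00 Cr − 5,400.00 Cr) = 731.20 Cr + 31.3% × 2,298.00 Cr = 1,450.47 Cr

1,450.47 Cr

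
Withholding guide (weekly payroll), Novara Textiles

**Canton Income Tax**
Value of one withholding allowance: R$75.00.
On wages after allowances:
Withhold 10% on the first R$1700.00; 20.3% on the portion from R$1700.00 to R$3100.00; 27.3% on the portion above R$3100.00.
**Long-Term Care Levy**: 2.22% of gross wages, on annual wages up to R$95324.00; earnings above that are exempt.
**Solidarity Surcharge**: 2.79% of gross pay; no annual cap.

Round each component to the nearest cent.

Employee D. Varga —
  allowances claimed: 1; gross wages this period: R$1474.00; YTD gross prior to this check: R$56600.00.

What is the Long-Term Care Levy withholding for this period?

Long-Term Care Levy: 2.22% × R$1474.00 = R$32.72

R$32.72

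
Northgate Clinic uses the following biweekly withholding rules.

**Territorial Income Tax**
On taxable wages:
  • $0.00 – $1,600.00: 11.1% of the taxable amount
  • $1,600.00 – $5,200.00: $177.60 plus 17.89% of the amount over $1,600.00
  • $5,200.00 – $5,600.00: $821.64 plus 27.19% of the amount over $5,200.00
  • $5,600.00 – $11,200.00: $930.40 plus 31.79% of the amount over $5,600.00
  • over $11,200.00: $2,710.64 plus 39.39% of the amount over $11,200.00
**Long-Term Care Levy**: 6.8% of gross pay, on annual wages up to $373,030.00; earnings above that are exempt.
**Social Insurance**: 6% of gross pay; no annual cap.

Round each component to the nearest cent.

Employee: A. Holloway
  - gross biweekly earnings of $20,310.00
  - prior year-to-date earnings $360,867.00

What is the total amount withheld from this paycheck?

Territorial Income Tax: taxable = $20,310.00
  $2,710.64 + 39.39% × ($20,310.00 − $11,200.00) = $2,710.64 + 39.39% × $9,110.00 = $6,299.07
Long-Term Care Levy: cap $373,030.00 − YTD $360,867.00 = $12,163.00 subject; 6.8% × $12,163.00 = $827.08
Social Insurance: 6% × $20,310.00 = $1,218.60
Total: $6,299.07 + $827.08 + $1,218.60 = $8,344.75

$8,344.75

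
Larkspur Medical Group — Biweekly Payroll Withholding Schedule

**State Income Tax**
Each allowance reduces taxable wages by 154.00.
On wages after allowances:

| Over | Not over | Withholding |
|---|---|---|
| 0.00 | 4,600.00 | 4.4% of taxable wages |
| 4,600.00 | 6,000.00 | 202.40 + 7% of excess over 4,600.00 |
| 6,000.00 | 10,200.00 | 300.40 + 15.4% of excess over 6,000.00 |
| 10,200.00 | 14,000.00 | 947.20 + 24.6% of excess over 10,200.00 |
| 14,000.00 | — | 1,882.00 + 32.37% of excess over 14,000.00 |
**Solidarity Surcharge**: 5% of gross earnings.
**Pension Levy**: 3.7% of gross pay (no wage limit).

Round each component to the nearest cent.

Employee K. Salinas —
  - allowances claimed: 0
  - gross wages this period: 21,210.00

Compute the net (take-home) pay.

State Income Tax: taxable = 21,210.00
  1,882.00 + 32.37% × (21,210.00 − 14,000.00) = 1,882.00 + 32.37% × 7,210.00 = 4,215.88
Solidarity Surcharge: 5% × 21,210.00 = 1,060.50
Pension Levy: 3.7% × 21,210.00 = 784.77
Total withheld: 4,215.88 + 1,060.50 + 784.77 = 6,061.15
Net pay: 21,210.00 − 6,061.15 = 15,148.85

15,148.85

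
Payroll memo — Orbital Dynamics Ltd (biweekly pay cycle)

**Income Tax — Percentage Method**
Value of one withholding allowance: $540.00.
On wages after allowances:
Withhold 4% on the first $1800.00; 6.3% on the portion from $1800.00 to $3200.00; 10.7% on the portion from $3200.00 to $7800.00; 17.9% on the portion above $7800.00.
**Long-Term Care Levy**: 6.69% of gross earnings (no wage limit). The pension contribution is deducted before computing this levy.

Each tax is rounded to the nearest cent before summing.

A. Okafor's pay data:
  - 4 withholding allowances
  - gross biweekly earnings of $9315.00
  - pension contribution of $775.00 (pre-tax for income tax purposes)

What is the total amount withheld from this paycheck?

$1071.79

Income Tax: taxable = $9315.00 − $775.00 − 4×$540.00 = $6380.00
  $160.20 + 10.7% × ($6380.00 − $3200.00) = $160.20 + 10.7% × $3180.00 = $500.46
Long-Term Care Levy: 6.69% × $8540.00 = $571.33
Total: $500.46 + $571.33 = $1071.79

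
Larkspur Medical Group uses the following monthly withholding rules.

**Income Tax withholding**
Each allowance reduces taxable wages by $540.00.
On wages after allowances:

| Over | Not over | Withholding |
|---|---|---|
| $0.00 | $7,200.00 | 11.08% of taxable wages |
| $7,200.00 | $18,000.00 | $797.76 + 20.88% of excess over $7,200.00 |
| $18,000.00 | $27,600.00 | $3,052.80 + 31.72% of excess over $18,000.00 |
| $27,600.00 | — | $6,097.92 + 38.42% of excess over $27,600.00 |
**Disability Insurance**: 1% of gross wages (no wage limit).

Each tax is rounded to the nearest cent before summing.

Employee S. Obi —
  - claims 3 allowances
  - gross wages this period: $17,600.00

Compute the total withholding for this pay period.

Income Tax: taxable = $17,600.00 − 3×$540.00 = $15,980.00
  $797.76 + 20.88% × ($15,980.00 − $7,200.00) = $797.76 + 20.88% × $8,780.00 = $2,631.02
Disability Insurance: 1% × $17,600.00 = $176.00
Total: $2,631.02 + $176.00 = $2,807.02

$2,807.02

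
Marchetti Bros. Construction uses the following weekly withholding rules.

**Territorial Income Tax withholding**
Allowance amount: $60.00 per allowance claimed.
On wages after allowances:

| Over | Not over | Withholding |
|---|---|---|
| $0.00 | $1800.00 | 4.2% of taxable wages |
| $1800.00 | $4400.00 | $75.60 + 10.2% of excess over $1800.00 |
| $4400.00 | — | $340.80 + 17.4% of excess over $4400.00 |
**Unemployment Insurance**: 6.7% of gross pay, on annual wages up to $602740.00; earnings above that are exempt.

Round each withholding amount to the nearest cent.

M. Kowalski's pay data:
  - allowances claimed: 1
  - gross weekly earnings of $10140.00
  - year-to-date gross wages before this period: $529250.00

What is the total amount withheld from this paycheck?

$2008.50

Territorial Income Tax: taxable = $10140.00 − 1×$60.00 = $10080.00
  $340.80 + 17.4% × ($10080.00 − $4400.00) = $340.80 + 17.4% × $5680.00 = $1329.12
Unemployment Insurance: 6.7% × $10140.00 = $679.38
Total: $1329.12 + $679.38 = $2008.50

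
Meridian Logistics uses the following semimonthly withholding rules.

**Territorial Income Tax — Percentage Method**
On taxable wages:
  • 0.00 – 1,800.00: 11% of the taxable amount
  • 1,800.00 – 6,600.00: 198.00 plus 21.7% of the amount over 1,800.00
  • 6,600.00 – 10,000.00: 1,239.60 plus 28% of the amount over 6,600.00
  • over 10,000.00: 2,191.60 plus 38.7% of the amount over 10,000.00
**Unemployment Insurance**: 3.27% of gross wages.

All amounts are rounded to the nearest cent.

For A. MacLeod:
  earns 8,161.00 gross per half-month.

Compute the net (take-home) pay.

6,217.46

Territorial Income Tax: taxable = 8,161.00
  1,239.60 + 28% × (8,161.00 − 6,600.00) = 1,239.60 + 28% × 1,561.00 = 1,676.68
Unemployment Insurance: 3.27% × 8,161.00 = 266.86
Total withheld: 1,676.68 + 266.86 = 1,943.54
Net pay: 8,161.00 − 1,943.54 = 6,217.46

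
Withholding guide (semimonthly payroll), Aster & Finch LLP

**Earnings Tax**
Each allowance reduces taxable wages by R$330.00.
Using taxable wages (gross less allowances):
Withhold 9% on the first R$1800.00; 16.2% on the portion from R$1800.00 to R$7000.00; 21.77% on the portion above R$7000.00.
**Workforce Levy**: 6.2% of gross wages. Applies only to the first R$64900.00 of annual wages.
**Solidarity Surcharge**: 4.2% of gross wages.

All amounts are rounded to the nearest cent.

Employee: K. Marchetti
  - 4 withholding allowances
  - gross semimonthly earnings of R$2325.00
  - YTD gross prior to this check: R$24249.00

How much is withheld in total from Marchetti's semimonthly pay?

R$332.25

Earnings Tax: taxable = R$2325.00 − 4×R$330.00 = R$1005.00
  9% × R$1005.00 = R$90.45
Workforce Levy: 6.2% × R$2325.00 = R$144.15
Solidarity Surcharge: 4.2% × R$2325.00 = R$97.65
Total: R$90.45 + R$144.15 + R$97.65 = R$332.25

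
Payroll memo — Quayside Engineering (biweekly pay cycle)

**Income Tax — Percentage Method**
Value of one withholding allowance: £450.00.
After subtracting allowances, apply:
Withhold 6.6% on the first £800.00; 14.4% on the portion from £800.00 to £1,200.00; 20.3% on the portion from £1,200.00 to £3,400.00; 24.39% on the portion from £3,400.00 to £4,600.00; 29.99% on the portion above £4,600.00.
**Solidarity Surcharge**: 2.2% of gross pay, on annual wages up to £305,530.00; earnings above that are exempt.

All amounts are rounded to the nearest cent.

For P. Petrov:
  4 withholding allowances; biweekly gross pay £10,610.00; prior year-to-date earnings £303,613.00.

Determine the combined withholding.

£2,154.43

Income Tax: taxable = £10,610.00 − 4×£450.00 = £8,810.00
  £849.68 + 29.99% × (£8,810.00 − £4,600.00) = £849.68 + 29.99% × £4,210.00 = £2,112.26
Solidarity Surcharge: cap £305,530.00 − YTD £303,613.00 = £1,917.00 subject; 2.2% × £1,917.00 = £42.17
Total: £2,112.26 + £42.17 = £2,154.43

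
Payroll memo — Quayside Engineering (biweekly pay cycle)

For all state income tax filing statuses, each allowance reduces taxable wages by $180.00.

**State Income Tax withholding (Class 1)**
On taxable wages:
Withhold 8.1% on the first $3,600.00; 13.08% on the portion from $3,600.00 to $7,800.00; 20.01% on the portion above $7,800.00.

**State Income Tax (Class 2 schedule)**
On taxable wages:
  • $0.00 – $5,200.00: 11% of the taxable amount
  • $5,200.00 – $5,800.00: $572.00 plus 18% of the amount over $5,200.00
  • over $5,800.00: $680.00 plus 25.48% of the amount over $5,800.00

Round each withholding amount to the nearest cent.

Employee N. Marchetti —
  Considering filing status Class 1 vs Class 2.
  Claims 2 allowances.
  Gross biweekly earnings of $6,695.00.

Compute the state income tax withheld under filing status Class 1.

State Income Tax (Class 1): taxable = $6,695.00 − 2×$180.00 = $6,335.00
  $291.60 + 13.08% × ($6,335.00 − $3,600.00) = $291.60 + 13.08% × $2,735.00 = $649.34

$649.34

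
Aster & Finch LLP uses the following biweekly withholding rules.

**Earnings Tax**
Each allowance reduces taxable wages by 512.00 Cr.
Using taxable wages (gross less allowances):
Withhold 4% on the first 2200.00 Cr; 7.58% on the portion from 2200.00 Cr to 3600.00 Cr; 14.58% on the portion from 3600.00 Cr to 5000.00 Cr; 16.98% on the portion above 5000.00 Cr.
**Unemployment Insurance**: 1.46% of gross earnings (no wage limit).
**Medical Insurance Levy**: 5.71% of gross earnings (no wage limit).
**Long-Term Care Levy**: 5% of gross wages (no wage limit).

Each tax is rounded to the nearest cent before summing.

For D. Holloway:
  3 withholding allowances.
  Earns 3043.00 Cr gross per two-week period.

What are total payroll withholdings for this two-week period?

430.62 Cr

Earnings Tax: taxable = 3043.00 Cr − 3×512.00 Cr = 1507.00 Cr
  4% × 1507.00 Cr = 60.28 Cr
Unemployment Insurance: 1.46% × 3043.00 Cr = 44.43 Cr
Medical Insurance Levy: 5.71% × 3043.00 Cr = 173.76 Cr
Long-Term Care Levy: 5% × 3043.00 Cr = 152.15 Cr
Total: 60.28 Cr + 44.43 Cr + 173.76 Cr + 152.15 Cr = 430.62 Cr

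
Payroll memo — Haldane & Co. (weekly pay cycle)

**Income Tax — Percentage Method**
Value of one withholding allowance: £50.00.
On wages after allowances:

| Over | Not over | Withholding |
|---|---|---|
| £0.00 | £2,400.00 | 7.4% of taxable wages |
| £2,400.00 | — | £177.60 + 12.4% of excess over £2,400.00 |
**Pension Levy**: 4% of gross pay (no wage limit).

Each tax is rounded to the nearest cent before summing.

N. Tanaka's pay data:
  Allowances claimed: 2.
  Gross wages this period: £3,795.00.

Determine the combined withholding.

£489.98

Income Tax: taxable = £3,795.00 − 2×£50.00 = £3,695.00
  £177.60 + 12.4% × (£3,695.00 − £2,400.00) = £177.60 + 12.4% × £1,295.00 = £338.18
Pension Levy: 4% × £3,795.00 = £151.80
Total: £338.18 + £151.80 = £489.98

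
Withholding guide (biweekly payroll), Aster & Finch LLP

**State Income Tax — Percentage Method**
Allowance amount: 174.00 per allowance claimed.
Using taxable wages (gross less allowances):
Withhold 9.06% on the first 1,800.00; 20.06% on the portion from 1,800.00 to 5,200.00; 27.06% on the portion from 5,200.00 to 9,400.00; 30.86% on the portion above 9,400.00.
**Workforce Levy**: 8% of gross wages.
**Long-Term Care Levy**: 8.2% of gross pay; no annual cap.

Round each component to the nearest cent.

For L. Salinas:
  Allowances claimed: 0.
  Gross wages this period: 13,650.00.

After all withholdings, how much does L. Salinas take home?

8,145.51

State Income Tax: taxable = 13,650.00
  1,981.64 + 30.86% × (13,650.00 − 9,400.00) = 1,981.64 + 30.86% × 4,250.00 = 3,293.19
Workforce Levy: 8% × 13,650.00 = 1,092.00
Long-Term Care Levy: 8.2% × 13,650.00 = 1,119.30
Total withheld: 3,293.19 + 1,092.00 + 1,119.30 = 5,504.49
Net pay: 13,650.00 − 5,504.49 = 8,145.51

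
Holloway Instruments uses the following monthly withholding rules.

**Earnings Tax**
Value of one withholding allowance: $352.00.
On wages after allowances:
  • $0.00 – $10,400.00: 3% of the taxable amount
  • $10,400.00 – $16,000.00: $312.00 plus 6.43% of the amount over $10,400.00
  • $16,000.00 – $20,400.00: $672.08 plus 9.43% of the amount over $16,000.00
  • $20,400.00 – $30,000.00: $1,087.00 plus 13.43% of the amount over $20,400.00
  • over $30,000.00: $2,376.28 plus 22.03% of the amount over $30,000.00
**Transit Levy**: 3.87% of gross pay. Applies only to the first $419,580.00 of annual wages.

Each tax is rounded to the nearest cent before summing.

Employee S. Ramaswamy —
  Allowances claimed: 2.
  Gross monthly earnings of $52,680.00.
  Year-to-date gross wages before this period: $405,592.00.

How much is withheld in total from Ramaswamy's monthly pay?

Earnings Tax: taxable = $52,680.00 − 2×$352.00 = $51,976.00
  $2,376.28 + 22.03% × ($51,976.00 − $30,000.00) = $2,376.28 + 22.03% × $21,976.00 = $7,217.59
Transit Levy: cap $419,580.00 − YTD $405,592.00 = $13,988.00 subject; 3.87% × $13,988.00 = $541.34
Total: $7,217.59 + $541.34 = $7,758.93

$7,758.93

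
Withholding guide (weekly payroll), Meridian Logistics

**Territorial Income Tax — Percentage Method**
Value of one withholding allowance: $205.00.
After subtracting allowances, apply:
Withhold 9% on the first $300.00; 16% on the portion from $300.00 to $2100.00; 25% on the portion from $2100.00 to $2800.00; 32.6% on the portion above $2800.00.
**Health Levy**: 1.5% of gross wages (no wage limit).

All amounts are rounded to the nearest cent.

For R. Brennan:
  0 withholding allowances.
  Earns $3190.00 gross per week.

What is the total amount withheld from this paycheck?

$664.99

Territorial Income Tax: taxable = $3190.00
  $490.00 + 32.6% × ($3190.00 − $2800.00) = $490.00 + 32.6% × $390.00 = $617.14
Health Levy: 1.5% × $3190.00 = $47.85
Total: $617.14 + $47.85 = $664.99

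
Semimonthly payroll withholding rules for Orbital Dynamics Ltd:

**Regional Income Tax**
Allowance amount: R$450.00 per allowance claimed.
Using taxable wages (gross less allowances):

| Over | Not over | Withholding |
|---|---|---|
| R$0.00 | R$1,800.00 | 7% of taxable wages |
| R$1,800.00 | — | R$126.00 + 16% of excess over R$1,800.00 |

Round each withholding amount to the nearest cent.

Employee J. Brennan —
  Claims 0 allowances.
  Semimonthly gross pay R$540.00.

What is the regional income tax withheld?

R$37.80

Regional Income Tax: taxable = R$540.00
  7% × R$540.00 = R$37.80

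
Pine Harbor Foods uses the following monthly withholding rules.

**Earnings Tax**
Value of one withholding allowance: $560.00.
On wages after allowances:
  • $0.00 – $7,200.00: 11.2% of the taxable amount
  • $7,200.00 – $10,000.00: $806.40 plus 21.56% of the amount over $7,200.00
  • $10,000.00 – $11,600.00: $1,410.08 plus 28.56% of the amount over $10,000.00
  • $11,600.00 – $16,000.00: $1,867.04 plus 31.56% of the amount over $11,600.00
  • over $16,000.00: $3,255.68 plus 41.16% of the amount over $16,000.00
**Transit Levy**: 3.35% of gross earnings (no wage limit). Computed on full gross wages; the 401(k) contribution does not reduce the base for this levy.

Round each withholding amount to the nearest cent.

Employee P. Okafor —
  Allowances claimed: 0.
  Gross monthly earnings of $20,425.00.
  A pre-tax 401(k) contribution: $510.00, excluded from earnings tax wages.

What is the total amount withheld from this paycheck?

Earnings Tax: taxable = $20,425.00 − $510.00 = $19,915.00
  $3,255.68 + 41.16% × ($19,915.00 − $16,000.00) = $3,255.68 + 41.16% × $3,915.00 = $4,867.09
Transit Levy: 3.35% × $20,425.00 = $684.24
Total: $4,867.09 + $684.24 = $5,551.33

$5,551.33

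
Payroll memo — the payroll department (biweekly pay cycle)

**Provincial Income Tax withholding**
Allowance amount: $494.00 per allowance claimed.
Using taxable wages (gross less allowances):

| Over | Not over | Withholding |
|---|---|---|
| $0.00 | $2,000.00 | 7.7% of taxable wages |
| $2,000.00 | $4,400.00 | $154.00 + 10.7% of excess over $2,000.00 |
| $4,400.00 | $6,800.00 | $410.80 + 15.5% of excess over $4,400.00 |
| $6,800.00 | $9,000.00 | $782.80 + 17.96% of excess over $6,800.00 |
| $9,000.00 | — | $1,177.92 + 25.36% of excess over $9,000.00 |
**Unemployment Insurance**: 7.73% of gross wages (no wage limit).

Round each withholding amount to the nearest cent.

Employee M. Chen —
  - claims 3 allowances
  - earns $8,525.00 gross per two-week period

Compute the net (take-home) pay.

Provincial Income Tax: taxable = $8,525.00 − 3×$494.00 = $7,043.00
  $782.80 + 17.96% × ($7,043.00 − $6,800.00) = $782.80 + 17.96% × $243.00 = $826.44
Unemployment Insurance: 7.73% × $8,525.00 = $658.98
Total withheld: $826.44 + $658.98 = $1,485.42
Net pay: $8,525.00 − $1,485.42 = $7,039.58

$7,039.58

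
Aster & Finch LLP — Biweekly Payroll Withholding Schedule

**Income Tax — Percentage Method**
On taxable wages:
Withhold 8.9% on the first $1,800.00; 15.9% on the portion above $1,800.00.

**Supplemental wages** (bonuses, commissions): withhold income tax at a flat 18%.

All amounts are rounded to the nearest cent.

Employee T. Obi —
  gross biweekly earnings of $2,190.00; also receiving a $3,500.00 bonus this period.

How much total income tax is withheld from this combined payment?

$852.21

Income Tax: taxable = $2,190.00
  $160.20 + 15.9% × ($2,190.00 − $1,800.00) = $160.20 + 15.9% × $390.00 = $222.21
Supplemental (18% flat on bonus): 18% × $3,500.00 = $630.00
Total income tax: $222.21 + $630.00 = $852.21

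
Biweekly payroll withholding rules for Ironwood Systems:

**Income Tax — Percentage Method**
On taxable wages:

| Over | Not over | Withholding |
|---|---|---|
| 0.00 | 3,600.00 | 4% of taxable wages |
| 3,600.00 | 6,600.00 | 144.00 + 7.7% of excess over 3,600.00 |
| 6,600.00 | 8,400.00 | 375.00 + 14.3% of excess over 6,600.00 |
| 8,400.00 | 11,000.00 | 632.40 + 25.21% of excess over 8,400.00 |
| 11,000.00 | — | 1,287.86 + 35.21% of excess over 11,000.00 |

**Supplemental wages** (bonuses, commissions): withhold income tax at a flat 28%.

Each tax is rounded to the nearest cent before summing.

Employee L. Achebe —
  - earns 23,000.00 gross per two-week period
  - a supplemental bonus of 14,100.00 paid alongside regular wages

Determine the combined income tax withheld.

Income Tax: taxable = 23,000.00
  1,287.86 + 35.21% × (23,000.00 − 11,000.00) = 1,287.86 + 35.21% × 12,000.00 = 5,513.06
Supplemental (28% flat on bonus): 28% × 14,100.00 = 3,948.00
Total income tax: 5,513.06 + 3,948.00 = 9,461.06

9,461.06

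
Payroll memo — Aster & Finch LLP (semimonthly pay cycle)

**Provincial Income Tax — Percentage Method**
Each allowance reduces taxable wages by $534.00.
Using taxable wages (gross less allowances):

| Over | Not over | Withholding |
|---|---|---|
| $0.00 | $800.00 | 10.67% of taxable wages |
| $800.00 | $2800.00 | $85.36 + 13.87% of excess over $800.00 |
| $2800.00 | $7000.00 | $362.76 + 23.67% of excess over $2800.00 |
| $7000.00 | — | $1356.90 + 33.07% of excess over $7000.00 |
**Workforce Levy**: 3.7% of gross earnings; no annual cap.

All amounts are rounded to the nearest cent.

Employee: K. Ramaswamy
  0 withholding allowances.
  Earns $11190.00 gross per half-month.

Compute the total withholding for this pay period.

Provincial Income Tax: taxable = $11190.00
  $1356.90 + 33.07% × ($11190.00 − $7000.00) = $1356.90 + 33.07% × $4190.00 = $2742.53
Workforce Levy: 3.7% × $11190.00 = $414.03
Total: $2742.53 + $414.03 = $3156.56

$3156.56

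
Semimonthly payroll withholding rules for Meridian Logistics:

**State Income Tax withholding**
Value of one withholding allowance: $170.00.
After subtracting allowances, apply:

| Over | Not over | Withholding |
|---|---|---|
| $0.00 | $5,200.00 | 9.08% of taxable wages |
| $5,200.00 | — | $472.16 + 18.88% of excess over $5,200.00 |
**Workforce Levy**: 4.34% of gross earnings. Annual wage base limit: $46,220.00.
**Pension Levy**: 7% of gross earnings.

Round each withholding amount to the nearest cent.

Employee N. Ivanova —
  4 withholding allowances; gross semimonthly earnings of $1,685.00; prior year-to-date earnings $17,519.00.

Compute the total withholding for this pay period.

State Income Tax: taxable = $1,685.00 − 4×$170.00 = $1,005.00
  9.08% × $1,005.00 = $91.25
Workforce Levy: 4.34% × $1,685.00 = $73.13
Pension Levy: 7% × $1,685.00 = $117.95
Total: $91.25 + $73.13 + $117.95 = $282.33

$282.33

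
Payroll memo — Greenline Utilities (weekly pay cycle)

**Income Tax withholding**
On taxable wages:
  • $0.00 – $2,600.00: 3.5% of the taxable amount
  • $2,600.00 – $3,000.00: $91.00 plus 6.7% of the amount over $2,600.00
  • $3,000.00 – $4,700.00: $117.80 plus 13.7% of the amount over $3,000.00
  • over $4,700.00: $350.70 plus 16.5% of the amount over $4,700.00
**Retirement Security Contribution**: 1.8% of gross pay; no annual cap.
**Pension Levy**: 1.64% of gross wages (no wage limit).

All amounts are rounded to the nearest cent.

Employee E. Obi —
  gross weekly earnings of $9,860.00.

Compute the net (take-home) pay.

Income Tax: taxable = $9,860.00
  $350.70 + 16.5% × ($9,860.00 − $4,700.00) = $350.70 + 16.5% × $5,160.00 = $1,202.10
Retirement Security Contribution: 1.8% × $9,860.00 = $177.48
Pension Levy: 1.64% × $9,860.00 = $161.70
Total withheld: $1,202.10 + $177.48 + $161.70 = $1,541.28
Net pay: $9,860.00 − $1,541.28 = $8,318.72

$8,318.72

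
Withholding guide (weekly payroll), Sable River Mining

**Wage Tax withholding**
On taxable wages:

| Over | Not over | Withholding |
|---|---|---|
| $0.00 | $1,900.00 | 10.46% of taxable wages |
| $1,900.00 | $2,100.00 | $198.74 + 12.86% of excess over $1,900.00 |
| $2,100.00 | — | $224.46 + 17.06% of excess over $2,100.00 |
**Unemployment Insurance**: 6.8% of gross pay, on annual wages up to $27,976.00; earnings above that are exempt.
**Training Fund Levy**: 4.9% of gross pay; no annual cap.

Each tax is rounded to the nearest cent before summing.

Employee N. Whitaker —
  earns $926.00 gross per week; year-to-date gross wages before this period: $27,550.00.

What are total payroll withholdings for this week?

Wage Tax: taxable = $926.00
  10.46% × $926.00 = $96.86
Unemployment Insurance: cap $27,976.00 − YTD $27,550.00 = $426.00 subject; 6.8% × $426.00 = $28.97
Training Fund Levy: 4.9% × $926.00 = $45.37
Total: $96.86 + $28.97 + $45.37 = $171.20

$171.20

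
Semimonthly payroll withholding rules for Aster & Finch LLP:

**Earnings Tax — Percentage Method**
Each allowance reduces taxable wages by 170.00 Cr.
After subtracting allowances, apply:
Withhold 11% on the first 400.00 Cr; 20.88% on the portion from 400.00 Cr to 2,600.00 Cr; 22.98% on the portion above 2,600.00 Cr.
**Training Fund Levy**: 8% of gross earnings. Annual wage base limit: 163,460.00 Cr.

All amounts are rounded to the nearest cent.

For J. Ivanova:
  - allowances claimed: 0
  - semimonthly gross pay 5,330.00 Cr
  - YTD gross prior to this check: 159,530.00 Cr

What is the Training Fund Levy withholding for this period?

Training Fund Levy: cap 163,460.00 Cr − YTD 159,530.00 Cr = 3,930.00 Cr subject; 8% × 3,930.00 Cr = 314.40 Cr

314.40 Cr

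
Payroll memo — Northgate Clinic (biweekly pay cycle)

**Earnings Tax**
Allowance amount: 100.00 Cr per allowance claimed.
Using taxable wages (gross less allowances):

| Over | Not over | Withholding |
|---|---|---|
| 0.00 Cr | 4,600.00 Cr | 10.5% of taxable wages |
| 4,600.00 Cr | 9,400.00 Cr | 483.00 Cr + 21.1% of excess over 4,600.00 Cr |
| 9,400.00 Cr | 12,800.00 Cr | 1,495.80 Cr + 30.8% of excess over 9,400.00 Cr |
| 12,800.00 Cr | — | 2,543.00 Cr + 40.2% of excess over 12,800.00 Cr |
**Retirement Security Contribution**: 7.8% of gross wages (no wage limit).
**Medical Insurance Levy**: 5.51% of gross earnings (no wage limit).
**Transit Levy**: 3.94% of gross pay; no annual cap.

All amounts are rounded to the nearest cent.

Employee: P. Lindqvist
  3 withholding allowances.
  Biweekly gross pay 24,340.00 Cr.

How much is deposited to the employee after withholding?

Earnings Tax: taxable = 24,340.00 Cr − 3×100.00 Cr = 24,040.00 Cr
  2,543.00 Cr + 40.2% × (24,040.00 Cr − 12,800.00 Cr) = 2,543.00 Cr + 40.2% × 11,240.00 Cr = 7,061.48 Cr
Retirement Security Contribution: 7.8% × 24,340.00 Cr = 1,898.52 Cr
Medical Insurance Levy: 5.51% × 24,340.00 Cr = 1,341.13 Cr
Transit Levy: 3.94% × 24,340.00 Cr = 959.00 Cr
Total withheld: 7,061.48 Cr + 1,898.52 Cr + 1,341.13 Cr + 959.00 Cr = 11,260.13 Cr
Net pay: 24,340.00 Cr − 11,260.13 Cr = 13,079.87 Cr

13,079.87 Cr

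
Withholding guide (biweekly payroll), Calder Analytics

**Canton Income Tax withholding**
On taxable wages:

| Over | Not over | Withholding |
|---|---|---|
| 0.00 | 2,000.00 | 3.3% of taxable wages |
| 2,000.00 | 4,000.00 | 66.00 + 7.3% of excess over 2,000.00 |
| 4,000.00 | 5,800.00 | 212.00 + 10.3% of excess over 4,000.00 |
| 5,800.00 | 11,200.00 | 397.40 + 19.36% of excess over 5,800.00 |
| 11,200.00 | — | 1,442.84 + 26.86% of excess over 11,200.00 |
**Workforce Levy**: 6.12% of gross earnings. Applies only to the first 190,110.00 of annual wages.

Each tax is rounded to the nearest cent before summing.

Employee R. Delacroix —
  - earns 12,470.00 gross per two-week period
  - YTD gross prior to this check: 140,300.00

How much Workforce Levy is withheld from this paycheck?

763.16

Workforce Levy: 6.12% × 12,470.00 = 763.16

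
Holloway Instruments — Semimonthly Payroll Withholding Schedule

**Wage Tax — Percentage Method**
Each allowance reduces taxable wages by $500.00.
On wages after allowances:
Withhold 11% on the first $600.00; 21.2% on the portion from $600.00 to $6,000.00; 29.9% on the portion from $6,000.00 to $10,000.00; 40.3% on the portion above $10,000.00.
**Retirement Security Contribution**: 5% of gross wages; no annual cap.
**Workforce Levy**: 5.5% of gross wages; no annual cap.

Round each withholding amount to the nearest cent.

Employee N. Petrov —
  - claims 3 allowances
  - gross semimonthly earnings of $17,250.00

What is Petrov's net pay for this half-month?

Wage Tax: taxable = $17,250.00 − 3×$500.00 = $15,750.00
  $2,406.80 + 40.3% × ($15,750.00 − $10,000.00) = $2,406.80 + 40.3% × $5,750.00 = $4,724.05
Retirement Security Contribution: 5% × $17,250.00 = $862.50
Workforce Levy: 5.5% × $17,250.00 = $948.75
Total withheld: $4,724.05 + $862.50 + $948.75 = $6,535.30
Net pay: $17,250.00 − $6,535.30 = $10,714.70

$10,714.70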